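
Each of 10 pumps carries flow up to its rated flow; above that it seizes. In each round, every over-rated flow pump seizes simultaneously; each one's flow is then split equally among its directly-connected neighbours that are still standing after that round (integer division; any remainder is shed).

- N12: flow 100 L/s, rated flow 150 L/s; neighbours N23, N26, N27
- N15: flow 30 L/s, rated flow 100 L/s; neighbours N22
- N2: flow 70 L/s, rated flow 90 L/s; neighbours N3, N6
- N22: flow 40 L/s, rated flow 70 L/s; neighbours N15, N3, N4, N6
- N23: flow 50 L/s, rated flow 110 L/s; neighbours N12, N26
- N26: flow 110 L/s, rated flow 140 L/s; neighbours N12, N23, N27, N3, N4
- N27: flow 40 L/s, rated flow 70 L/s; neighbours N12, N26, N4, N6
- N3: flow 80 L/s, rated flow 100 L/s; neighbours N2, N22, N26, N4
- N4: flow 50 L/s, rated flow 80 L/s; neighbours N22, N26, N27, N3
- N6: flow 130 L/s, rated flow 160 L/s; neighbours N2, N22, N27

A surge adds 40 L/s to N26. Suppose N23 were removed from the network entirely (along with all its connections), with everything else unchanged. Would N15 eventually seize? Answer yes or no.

With N23 removed:
Round 1 — N26 at 150 > 140. N26 seizes.
  N26 sheds 150 L/s to N12, N27, N3, N4: 37 each (2 lost).
    N12: 100+37 = 137 ≤ 150
    N27: 40+37 = 77 > 70
    N3: 80+37 = 117 > 100
    N4: 50+37 = 87 > 80
Round 2 — N27, N3, N4 seize.
  N27 sheds 77 L/s to N12, N6: 38 each (1 lost).
    N12: 137+38 = 175 > 150
    N6: 130+38 = 168 > 160
  N3 sheds 117 L/s to N2, N22: 58 each (1 lost).
    N2: 70+58 = 128 > 90
    N22: 40+58 = 98 > 70
  N4 sheds 87 L/s to N22: 87 each.
    N22: 98+87 = 185 > 70
Round 3 — N12, N2, N22, N6 seize.
  N12 sheds 175 L/s: no online neighbours, lost.
  N2 sheds 128 L/s: no online neighbours, lost.
  N22 sheds 185 L/s to N15: 185 each.
    N15: 30+185 = 215 > 100
  N6 sheds 168 L/s: no online neighbours, lost.
Round 4 — N15 seizes.
  N15 sheds 215 L/s: no online neighbours, lost.
No further seizures.

yes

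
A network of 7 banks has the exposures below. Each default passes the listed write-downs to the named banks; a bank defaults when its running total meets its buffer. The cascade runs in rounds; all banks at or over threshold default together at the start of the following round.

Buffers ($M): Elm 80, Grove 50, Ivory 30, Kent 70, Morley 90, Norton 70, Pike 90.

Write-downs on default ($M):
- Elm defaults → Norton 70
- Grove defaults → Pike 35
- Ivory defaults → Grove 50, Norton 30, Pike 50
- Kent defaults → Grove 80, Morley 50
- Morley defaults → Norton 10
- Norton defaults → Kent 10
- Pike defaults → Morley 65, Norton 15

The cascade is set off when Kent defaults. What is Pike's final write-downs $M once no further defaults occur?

35

Round 1 — Kent defaults (initial).
  Grove: +80 → 80 ≥ 50
  Morley: +50 → 50 < 90
Round 2 — Grove defaults.
  Pike: +35 → 35 < 90
No further defaults.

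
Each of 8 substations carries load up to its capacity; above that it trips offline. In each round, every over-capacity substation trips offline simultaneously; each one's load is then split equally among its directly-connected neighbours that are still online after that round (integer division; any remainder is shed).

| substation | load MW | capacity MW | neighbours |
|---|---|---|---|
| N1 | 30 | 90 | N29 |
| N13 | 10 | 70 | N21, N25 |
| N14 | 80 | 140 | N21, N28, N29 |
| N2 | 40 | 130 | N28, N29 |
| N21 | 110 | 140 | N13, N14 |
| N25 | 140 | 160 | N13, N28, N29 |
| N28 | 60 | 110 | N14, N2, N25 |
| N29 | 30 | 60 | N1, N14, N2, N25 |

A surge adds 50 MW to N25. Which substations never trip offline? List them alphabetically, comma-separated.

Round 1 — N25 at 190 > 160. N25 trips offline.
  N25 sheds 190 MW to N13, N28, N29: 63 each (1 lost).
    N13: 10+63 = 73 > 70
    N28: 60+63 = 123 > 110
    N29: 30+63 = 93 > 60
Round 2 — N13, N28, N29 trip offline.
  N13 sheds 73 MW to N21: 73 each.
    N21: 110+73 = 183 > 140
  N28 sheds 123 MW to N14, N2: 61 each (1 lost).
    N14: 80+61 = 141 > 140
    N2: 40+61 = 101 ≤ 130
  N29 sheds 93 MW to N1, N14, N2: 31 each.
    N1: 30+31 = 61 ≤ 90
    N14: 141+31 = 172 > 140
    N2: 101+31 = 132 > 130
Round 3 — N14, N2, N21 trip offline.
  N14 sheds 172 MW: no online neighbours, lost.
  N2 sheds 132 MW: no online neighbours, lost.
  N21 sheds 183 MW: no online neighbours, lost.
No further trips.

N1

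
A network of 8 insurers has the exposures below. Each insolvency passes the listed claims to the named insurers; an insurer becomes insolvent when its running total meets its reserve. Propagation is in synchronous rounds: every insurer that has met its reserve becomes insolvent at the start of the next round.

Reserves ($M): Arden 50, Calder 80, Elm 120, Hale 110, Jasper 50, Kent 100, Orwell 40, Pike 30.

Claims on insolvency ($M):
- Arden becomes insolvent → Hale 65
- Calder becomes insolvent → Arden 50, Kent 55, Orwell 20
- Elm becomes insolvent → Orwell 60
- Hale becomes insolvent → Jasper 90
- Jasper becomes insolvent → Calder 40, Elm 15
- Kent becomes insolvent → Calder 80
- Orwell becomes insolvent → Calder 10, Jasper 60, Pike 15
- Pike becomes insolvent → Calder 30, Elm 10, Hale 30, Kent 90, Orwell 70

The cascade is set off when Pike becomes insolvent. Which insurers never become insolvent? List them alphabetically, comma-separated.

Round 1 — Pike becomes insolvent (initial).
  Calder: +30 → 30 < 80
  Elm: +10 → 10 < 120
  Hale: +30 → 30 < 110
  Kent: +90 → 90 < 100
  Orwell: +70 → 70 ≥ 40
Round 2 — Orwell becomes insolvent.
  Calder: +10 → 40 < 80
  Jasper: +60 → 60 ≥ 50
Round 3 — Jasper becomes insolvent.
  Calder: +40 → 80 ≥ 80
  Elm: +15 → 25 < 120
Round 4 — Calder becomes insolvent.
  Arden: +50 → 50 ≥ 50
  Kent: +55 → 145 ≥ 100
Round 5 — Arden, Kent become insolvent.
  Hale: +65 → 95 < 110
No further insolvencies.

Elm, Hale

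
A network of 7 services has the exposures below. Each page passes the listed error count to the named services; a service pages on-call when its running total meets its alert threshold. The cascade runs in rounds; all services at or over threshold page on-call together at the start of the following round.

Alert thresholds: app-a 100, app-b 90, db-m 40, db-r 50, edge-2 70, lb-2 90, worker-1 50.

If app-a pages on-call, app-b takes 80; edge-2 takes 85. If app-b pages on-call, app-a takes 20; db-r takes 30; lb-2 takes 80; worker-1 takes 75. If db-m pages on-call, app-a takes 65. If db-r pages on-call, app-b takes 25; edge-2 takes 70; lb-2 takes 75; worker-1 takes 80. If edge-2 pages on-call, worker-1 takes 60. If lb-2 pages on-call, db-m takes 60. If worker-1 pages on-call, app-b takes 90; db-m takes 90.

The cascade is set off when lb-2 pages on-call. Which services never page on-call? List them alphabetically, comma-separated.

Round 1 — lb-2 pages on-call (initial).
  db-m: +60 → 60 ≥ 40
Round 2 — db-m pages on-call.
  app-a: +65 → 65 < 100
No further pages.

app-a, app-b, db-r, edge-2, worker-1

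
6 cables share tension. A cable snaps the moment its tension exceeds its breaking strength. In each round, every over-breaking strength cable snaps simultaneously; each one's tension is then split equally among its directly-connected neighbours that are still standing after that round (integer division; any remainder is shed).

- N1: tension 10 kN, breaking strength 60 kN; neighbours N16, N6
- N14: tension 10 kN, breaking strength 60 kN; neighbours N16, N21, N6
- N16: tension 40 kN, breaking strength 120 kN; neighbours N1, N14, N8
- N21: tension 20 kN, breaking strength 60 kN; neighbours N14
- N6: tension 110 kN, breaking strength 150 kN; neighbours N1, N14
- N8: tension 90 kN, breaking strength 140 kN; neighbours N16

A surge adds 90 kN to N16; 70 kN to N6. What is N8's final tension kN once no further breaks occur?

133

Round 1 — N16 at 130 > 120; N6 at 180 > 150. N16, N6 snap.
  N16 sheds 130 kN to N1, N14, N8: 43 each (1 lost).
    N1: 10+43 = 53 ≤ 60
    N14: 10+43 = 53 ≤ 60
    N8: 90+43 = 133 ≤ 140
  N6 sheds 180 kN to N1, N14: 90 each.
    N1: 53+90 = 143 > 60
    N14: 53+90 = 143 > 60
Round 2 — N1, N14 snap.
  N1 sheds 143 kN: no online neighbours, lost.
  N14 sheds 143 kN to N21: 143 each.
    N21: 20+143 = 163 > 60
Round 3 — N21 snaps.
  N21 sheds 163 kN: no online neighbours, lost.
No further breaks.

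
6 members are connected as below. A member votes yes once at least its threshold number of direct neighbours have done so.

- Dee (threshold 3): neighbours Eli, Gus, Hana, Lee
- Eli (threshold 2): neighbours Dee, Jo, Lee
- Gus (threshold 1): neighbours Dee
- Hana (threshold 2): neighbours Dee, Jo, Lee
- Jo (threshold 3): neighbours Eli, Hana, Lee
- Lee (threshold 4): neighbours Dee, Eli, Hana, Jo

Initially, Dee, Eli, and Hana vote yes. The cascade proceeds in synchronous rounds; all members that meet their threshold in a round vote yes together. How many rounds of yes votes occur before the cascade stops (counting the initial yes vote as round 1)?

Round 1 — Dee, Eli, Hana vote yes (initial).
Round 2 — checking thresholds:
  Gus: 1 of 1 neighbours ≥ 1, votes yes.
  Jo: 2 of 3 neighbours < 3, below threshold.
  Lee: 3 of 4 neighbours < 4, below threshold.
Round 3 — no new yes votes; cascade stops.

2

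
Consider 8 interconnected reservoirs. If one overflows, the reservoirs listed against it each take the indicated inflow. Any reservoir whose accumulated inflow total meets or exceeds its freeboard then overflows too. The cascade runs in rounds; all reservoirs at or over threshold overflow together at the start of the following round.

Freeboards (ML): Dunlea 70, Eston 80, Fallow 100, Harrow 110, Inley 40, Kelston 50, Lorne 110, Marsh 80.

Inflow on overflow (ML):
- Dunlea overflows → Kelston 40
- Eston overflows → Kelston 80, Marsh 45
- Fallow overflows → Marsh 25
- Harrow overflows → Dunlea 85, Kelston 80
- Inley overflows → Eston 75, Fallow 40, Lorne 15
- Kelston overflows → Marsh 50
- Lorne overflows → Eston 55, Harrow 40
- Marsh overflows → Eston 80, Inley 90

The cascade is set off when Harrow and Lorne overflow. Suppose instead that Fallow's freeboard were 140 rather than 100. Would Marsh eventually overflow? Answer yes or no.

With Fallow's freeboard at 140:
Round 1 — Harrow, Lorne overflow (initial).
  Dunlea: +85 → 85 ≥ 70
  Eston: +55 → 55 < 80
  Kelston: +80 → 80 ≥ 50
Round 2 — Dunlea, Kelston overflow.
  Marsh: +50 → 50 < 80
No further overflows.

no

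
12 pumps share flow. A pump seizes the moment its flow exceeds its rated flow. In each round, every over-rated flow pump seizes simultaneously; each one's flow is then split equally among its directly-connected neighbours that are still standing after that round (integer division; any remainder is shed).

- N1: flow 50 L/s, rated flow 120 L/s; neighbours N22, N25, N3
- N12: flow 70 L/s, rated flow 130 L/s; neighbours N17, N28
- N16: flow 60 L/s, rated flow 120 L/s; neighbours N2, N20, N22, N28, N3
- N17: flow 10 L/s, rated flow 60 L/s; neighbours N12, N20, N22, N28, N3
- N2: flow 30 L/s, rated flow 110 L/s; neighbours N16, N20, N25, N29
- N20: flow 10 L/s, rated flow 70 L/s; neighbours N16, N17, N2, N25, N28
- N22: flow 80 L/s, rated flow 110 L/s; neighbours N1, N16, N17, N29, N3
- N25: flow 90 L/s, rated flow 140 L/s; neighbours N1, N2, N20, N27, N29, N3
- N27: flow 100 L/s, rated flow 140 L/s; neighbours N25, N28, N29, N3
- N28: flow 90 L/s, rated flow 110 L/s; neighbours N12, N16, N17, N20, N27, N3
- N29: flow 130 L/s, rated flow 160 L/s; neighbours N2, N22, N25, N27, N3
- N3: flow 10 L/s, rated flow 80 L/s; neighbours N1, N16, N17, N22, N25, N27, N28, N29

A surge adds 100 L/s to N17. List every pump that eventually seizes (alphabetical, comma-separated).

N17, N28

Round 1 — N17 at 110 > 60. N17 seizes.
  N17 sheds 110 L/s to N12, N20, N22, N28, N3: 22 each.
    N12: 70+22 = 92 ≤ 130
    N20: 10+22 = 32 ≤ 70
    N22: 80+22 = 102 ≤ 110
    N28: 90+22 = 112 > 110
    N3: 10+22 = 32 ≤ 80
Round 2 — N28 seizes.
  N28 sheds 112 L/s to N12, N16, N20, N27, N3: 22 each (2 lost).
    N12: 92+22 = 114 ≤ 130
    N16: 60+22 = 82 ≤ 120
    N20: 32+22 = 54 ≤ 70
    N27: 100+22 = 122 ≤ 140
    N3: 32+22 = 54 ≤ 80
No further seizures.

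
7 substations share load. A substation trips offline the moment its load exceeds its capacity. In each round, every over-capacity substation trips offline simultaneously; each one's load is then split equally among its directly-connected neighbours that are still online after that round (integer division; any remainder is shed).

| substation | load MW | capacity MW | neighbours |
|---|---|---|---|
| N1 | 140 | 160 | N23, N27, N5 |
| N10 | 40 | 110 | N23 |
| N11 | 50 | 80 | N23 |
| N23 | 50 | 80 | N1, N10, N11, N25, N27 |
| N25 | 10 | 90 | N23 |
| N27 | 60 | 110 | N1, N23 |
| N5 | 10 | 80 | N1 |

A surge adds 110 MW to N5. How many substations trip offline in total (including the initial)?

Round 1 — N5 at 120 > 80. N5 trips offline.
  N5 sheds 120 MW to N1: 120 each.
    N1: 140+120 = 260 > 160
Round 2 — N1 trips offline.
  N1 sheds 260 MW to N23, N27: 130 each.
    N23: 50+130 = 180 > 80
    N27: 60+130 = 190 > 110
Round 3 — N23, N27 trip offline.
  N23 sheds 180 MW to N10, N11, N25: 60 each.
    N10: 40+60 = 100 ≤ 110
    N11: 50+60 = 110 > 80
    N25: 10+60 = 70 ≤ 90
  N27 sheds 190 MW: no online neighbours, lost.
Round 4 — N11 trips offline.
  N11 sheds 110 MW: no online neighbours, lost.
No further trips.

5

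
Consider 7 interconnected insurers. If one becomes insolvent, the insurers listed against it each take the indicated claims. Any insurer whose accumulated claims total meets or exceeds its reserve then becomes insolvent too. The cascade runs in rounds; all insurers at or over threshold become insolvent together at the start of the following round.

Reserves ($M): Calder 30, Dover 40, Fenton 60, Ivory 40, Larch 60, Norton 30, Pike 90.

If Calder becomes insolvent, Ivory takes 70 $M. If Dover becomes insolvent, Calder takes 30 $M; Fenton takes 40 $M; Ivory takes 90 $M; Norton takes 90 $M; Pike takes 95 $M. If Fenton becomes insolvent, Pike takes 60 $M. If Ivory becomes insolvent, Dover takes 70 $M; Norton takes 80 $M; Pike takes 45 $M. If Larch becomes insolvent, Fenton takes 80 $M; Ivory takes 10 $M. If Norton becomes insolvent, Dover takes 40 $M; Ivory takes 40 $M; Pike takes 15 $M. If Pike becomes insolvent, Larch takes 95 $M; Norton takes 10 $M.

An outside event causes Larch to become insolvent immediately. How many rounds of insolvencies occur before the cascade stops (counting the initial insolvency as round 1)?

Round 1 — Larch becomes insolvent (initial).
  Fenton: +80 → 80 ≥ 60
  Ivory: +10 → 10 < 40
Round 2 — Fenton becomes insolvent.
  Pike: +60 → 60 < 90
No further insolvencies.

2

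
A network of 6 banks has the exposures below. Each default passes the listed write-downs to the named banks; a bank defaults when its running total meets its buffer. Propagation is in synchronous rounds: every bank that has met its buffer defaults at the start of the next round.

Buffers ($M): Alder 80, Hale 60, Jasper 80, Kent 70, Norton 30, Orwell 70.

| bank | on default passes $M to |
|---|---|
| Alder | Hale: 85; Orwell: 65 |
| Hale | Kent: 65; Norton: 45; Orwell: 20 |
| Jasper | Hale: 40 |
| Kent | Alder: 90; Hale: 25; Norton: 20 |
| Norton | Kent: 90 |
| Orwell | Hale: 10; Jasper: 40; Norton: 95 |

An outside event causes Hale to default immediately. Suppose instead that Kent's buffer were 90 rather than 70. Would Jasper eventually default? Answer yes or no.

no

With Kent's buffer at 90:
Round 1 — Hale defaults (initial).
  Kent: +65 → 65 < 90
  Norton: +45 → 45 ≥ 30
  Orwell: +20 → 20 < 70
Round 2 — Norton defaults.
  Kent: +90 → 155 ≥ 90
Round 3 — Kent defaults.
  Alder: +90 → 90 ≥ 80
Round 4 — Alder defaults.
  Orwell: +65 → 85 ≥ 70
Round 5 — Orwell defaults.
  Jasper: +40 → 40 < 80
No further defaults.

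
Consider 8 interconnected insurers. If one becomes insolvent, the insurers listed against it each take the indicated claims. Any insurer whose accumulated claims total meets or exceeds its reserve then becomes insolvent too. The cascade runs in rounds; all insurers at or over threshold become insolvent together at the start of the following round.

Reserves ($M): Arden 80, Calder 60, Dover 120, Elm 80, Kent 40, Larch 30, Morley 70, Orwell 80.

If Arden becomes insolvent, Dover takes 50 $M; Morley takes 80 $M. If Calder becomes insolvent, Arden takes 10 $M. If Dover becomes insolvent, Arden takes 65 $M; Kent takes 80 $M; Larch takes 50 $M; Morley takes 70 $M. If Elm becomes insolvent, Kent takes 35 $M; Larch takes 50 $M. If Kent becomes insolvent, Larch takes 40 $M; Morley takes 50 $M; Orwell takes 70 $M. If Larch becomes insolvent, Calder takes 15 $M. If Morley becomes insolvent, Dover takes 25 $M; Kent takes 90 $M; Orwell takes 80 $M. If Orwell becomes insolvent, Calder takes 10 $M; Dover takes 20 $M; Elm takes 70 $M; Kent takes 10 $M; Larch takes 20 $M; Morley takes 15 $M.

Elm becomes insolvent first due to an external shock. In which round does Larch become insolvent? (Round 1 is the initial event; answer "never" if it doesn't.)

Round 1 — Elm becomes insolvent (initial).
  Kent: +35 → 35 < 40
  Larch: +50 → 50 ≥ 30
Round 2 — Larch becomes insolvent.
  Calder: +15 → 15 < 60
No further insolvencies.

2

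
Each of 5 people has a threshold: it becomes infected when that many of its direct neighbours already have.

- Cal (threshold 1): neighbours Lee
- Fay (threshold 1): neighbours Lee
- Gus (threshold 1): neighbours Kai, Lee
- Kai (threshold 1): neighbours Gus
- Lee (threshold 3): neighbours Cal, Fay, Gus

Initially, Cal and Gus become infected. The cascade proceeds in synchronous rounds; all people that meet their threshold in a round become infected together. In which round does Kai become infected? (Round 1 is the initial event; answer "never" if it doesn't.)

2

Round 1 — Cal, Gus become infected (initial).
Round 2 — checking thresholds:
  Kai: 1 of 1 neighbours ≥ 1, becomes infected.
  Lee: 2 of 3 neighbours < 3, below threshold.
Round 3 — no new infections; cascade stops.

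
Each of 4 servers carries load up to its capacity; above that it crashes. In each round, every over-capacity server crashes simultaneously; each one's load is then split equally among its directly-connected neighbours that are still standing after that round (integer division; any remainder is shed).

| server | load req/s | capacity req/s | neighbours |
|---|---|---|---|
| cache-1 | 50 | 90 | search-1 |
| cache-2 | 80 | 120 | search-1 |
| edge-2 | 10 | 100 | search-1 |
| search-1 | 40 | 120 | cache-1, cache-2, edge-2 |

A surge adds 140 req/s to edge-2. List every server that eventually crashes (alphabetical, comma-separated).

cache-1, cache-2, edge-2, search-1

Round 1 — edge-2 at 150 > 100. edge-2 crashes.
  edge-2 sheds 150 req/s to search-1: 150 each.
    search-1: 40+150 = 190 > 120
Round 2 — search-1 crashes.
  search-1 sheds 190 req/s to cache-1, cache-2: 95 each.
    cache-1: 50+95 = 145 > 90
    cache-2: 80+95 = 175 > 120
Round 3 — cache-1, cache-2 crash.
  cache-1 sheds 145 req/s: no online neighbours, lost.
  cache-2 sheds 175 req/s: no online neighbours, lost.
No further crashes.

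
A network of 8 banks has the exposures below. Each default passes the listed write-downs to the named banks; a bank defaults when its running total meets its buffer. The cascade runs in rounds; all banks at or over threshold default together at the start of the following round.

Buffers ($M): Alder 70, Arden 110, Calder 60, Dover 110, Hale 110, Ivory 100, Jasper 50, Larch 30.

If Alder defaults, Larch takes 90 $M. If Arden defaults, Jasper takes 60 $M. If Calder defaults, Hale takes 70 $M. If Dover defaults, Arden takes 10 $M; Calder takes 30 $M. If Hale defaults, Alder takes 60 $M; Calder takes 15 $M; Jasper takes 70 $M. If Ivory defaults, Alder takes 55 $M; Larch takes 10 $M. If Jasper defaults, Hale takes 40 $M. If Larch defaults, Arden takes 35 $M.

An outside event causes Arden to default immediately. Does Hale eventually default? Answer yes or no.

no

Round 1 — Arden defaults (initial).
  Jasper: +60 → 60 ≥ 50
Round 2 — Jasper defaults.
  Hale: +40 → 40 < 110
No further defaults.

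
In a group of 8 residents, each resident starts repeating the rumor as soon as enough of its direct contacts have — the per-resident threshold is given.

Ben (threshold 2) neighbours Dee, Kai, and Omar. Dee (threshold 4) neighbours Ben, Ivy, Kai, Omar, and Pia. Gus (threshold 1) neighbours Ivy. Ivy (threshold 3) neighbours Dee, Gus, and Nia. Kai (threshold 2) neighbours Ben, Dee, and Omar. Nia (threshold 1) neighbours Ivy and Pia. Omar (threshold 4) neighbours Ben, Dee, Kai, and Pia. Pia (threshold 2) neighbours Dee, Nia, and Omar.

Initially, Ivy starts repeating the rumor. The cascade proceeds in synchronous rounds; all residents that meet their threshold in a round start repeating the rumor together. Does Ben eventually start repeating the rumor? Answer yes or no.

Round 1 — Ivy starts repeating the rumor (initial).
Round 2 — checking thresholds:
  Dee: 1 of 5 neighbours < 4, holds.
  Gus: 1 of 1 neighbours ≥ 1, starts repeating the rumor.
  Nia: 1 of 2 neighbours ≥ 1, starts repeating the rumor.
Round 3 — no new spreads; cascade stops.

no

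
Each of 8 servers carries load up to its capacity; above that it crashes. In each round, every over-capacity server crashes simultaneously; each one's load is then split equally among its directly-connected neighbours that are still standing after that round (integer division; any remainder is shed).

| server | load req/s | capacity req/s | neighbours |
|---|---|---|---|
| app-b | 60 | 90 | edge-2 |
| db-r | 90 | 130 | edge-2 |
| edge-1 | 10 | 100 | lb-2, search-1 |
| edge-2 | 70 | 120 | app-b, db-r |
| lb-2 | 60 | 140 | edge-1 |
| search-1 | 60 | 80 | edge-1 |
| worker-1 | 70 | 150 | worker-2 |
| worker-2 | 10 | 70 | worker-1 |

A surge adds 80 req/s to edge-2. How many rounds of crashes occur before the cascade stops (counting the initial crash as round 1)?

Round 1 — edge-2 at 150 > 120. edge-2 crashes.
  edge-2 sheds 150 req/s to app-b, db-r: 75 each.
    app-b: 60+75 = 135 > 90
    db-r: 90+75 = 165 > 130
Round 2 — app-b, db-r crash.
  app-b sheds 135 req/s: no online neighbours, lost.
  db-r sheds 165 req/s: no online neighbours, lost.
No further crashes.

2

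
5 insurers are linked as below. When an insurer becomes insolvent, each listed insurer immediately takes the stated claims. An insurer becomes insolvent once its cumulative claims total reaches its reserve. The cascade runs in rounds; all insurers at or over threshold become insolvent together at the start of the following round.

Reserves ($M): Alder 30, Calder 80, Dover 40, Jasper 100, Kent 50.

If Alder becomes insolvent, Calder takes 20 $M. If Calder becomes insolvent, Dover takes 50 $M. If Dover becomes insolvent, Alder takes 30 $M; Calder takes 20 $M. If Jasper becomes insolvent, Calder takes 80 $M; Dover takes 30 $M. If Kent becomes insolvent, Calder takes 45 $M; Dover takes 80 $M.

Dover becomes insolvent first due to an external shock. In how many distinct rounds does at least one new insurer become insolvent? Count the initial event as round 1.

Round 1 — Dover becomes insolvent (initial).
  Alder: +30 → 30 ≥ 30
  Calder: +20 → 20 < 80
Round 2 — Alder becomes insolvent.
  Calder: +20 → 40 < 80
No further insolvencies.

2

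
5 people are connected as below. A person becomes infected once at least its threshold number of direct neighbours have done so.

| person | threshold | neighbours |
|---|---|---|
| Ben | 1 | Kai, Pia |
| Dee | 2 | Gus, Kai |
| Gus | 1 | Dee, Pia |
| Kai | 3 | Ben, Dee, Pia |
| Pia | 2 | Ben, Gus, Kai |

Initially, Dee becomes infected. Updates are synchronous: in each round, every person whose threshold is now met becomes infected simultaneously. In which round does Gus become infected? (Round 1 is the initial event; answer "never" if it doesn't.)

2

Round 1 — Dee becomes infected (initial).
Round 2 — checking thresholds:
  Gus: 1 of 2 neighbours ≥ 1, becomes infected.
  Kai: 1 of 3 neighbours < 3, below threshold.
Round 3 — no new infections; cascade stops.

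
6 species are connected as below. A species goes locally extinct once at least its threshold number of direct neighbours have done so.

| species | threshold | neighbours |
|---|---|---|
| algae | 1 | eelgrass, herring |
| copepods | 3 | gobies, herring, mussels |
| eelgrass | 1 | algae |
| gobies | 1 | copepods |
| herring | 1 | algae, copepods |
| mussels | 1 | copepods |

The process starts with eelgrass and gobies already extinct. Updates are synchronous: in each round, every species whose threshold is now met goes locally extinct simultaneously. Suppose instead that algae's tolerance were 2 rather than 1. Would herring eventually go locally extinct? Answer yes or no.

no

With algae's tolerance at 2:
Round 1 — eelgrass, gobies go locally extinct (initial).
Round 2 — no new extinctions; cascade stops.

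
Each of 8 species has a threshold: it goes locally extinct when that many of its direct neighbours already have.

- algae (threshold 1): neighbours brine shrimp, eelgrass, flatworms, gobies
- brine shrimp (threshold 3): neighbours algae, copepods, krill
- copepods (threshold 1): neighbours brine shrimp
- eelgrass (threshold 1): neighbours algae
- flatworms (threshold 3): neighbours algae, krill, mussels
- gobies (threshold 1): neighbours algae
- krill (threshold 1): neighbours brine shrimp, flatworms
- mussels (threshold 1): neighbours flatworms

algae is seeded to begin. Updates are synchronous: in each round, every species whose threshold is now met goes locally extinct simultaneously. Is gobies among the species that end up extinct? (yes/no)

Round 1 — algae goes locally extinct (initial).
Round 2 — checking thresholds:
  brine shrimp: 1 of 3 neighbours < 3, holds.
  eelgrass: 1 of 1 neighbours ≥ 1, goes locally extinct.
  flatworms: 1 of 3 neighbours < 3, holds.
  gobies: 1 of 1 neighbours ≥ 1, goes locally extinct.
Round 3 — no new extinctions; cascade stops.

yes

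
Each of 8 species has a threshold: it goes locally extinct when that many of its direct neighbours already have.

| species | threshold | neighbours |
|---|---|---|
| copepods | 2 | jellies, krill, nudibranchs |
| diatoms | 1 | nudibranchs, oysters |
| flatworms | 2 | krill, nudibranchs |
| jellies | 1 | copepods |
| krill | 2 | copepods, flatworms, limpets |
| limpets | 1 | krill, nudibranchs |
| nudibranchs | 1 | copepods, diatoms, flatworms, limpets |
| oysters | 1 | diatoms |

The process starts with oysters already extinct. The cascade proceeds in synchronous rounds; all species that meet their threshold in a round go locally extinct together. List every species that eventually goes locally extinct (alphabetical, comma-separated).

diatoms, limpets, nudibranchs, oysters

Round 1 — oysters goes locally extinct (initial).
Round 2 — checking thresholds:
  diatoms: 1 of 2 neighbours ≥ 1, goes locally extinct.
Round 3 — checking thresholds:
  nudibranchs: 1 of 4 neighbours ≥ 1, goes locally extinct.
Round 4 — checking thresholds:
  copepods: 1 of 3 neighbours < 2, not yet.
  flatworms: 1 of 2 neighbours < 2, not yet.
  limpets: 1 of 2 neighbours ≥ 1, goes locally extinct.
Round 5 — no new extinctions; cascade stops.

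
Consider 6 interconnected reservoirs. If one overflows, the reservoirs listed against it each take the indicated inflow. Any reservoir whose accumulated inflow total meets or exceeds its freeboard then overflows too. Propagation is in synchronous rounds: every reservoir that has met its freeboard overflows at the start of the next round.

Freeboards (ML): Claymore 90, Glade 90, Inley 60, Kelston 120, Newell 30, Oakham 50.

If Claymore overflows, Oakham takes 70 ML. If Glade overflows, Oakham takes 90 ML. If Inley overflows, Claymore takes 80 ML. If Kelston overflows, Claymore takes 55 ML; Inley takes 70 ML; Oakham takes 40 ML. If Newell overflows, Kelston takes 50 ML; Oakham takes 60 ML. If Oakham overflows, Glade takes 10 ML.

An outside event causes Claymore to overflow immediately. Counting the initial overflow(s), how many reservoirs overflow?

2

Round 1 — Claymore overflows (initial).
  Oakham: +70 → 70 ≥ 50
Round 2 — Oakham overflows.
  Glade: +10 → 10 < 90
No further overflows.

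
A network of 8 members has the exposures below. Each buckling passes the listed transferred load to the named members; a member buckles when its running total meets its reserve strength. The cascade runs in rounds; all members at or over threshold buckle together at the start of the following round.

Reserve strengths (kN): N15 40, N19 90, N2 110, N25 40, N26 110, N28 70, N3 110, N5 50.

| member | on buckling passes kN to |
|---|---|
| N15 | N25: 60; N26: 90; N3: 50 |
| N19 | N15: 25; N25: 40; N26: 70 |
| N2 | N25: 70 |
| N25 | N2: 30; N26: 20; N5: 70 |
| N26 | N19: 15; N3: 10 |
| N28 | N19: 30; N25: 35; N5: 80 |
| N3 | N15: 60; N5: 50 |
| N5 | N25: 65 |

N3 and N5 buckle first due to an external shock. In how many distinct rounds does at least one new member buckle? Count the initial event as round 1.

3

Round 1 — N3, N5 buckle (initial).
  N15: +60 → 60 ≥ 40
  N25: +65 → 65 ≥ 40
Round 2 — N15, N25 buckle.
  N2: +30 → 30 < 110
  N26: +90+20 → 110 ≥ 110
Round 3 — N26 buckles.
  N19: +15 → 15 < 90
No further bucklings.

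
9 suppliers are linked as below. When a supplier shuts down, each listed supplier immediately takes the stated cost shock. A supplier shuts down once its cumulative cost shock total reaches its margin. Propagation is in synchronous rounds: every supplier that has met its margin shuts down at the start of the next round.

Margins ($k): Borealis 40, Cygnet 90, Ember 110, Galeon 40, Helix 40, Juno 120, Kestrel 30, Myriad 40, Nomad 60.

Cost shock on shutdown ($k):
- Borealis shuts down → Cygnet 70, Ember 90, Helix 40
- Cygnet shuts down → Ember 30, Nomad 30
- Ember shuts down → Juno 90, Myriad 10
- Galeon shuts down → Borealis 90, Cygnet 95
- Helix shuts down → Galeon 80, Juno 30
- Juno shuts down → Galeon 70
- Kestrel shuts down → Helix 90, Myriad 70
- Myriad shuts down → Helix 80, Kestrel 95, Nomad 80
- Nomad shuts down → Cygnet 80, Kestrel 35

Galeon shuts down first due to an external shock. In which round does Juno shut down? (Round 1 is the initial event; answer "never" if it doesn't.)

Round 1 — Galeon shuts down (initial).
  Borealis: +90 → 90 ≥ 40
  Cygnet: +95 → 95 ≥ 90
Round 2 — Borealis, Cygnet shut down.
  Ember: +90+30 → 120 ≥ 110
  Helix: +40 → 40 ≥ 40
  Nomad: +30 → 30 < 60
Round 3 — Ember, Helix shut down.
  Juno: +90+30 → 120 ≥ 120
  Myriad: +10 → 10 < 40
Round 4 — Juno shuts down.
No further shutdowns.

4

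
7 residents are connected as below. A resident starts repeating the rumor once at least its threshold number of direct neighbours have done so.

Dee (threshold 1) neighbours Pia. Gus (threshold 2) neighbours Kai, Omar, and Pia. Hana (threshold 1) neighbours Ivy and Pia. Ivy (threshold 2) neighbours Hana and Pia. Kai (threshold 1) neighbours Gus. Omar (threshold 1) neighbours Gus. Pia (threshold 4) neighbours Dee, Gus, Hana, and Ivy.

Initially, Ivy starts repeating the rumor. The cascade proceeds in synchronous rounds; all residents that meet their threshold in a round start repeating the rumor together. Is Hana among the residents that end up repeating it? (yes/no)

Round 1 — Ivy starts repeating the rumor (initial).
Round 2 — checking thresholds:
  Hana: 1 of 2 neighbours ≥ 1, starts repeating the rumor.
  Pia: 1 of 4 neighbours < 4, below threshold.
Round 3 — no new spreads; cascade stops.

yes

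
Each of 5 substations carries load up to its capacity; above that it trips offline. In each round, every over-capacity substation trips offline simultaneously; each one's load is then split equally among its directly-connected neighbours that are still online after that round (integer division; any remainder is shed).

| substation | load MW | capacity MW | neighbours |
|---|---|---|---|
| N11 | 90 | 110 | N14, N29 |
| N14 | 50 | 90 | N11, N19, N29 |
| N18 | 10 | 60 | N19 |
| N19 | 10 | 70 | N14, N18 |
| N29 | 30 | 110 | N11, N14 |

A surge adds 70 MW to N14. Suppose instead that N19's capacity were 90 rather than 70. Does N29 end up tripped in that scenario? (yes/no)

yes

With N19's capacity at 90:
Round 1 — N14 at 120 > 90. N14 trips offline.
  N14 sheds 120 MW to N11, N19, N29: 40 each.
    N11: 90+40 = 130 > 110
    N19: 10+40 = 50 ≤ 90
    N29: 30+40 = 70 ≤ 110
Round 2 — N11 trips offline.
  N11 sheds 130 MW to N29: 130 each.
    N29: 70+130 = 200 > 110
Round 3 — N29 trips offline.
  N29 sheds 200 MW: no online neighbours, lost.
No further trips.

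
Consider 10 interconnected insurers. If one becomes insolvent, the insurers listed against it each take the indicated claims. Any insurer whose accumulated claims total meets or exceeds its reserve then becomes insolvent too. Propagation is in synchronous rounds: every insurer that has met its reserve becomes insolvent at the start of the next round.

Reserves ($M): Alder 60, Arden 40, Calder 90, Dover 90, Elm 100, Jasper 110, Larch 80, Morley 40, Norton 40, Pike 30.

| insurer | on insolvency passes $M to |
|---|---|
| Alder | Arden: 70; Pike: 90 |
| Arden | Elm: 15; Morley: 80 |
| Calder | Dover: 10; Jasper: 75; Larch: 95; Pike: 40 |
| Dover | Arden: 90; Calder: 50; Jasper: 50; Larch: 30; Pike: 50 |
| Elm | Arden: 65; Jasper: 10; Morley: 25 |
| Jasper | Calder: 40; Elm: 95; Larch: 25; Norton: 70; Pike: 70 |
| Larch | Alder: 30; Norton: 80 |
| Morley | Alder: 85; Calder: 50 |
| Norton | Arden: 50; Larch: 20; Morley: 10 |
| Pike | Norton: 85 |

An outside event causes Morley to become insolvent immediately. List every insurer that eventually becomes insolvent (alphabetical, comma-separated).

Alder, Arden, Morley, Norton, Pike

Round 1 — Morley becomes insolvent (initial).
  Alder: +85 → 85 ≥ 60
  Calder: +50 → 50 < 90
Round 2 — Alder becomes insolvent.
  Arden: +70 → 70 ≥ 40
  Pike: +90 → 90 ≥ 30
Round 3 — Arden, Pike become insolvent.
  Elm: +15 → 15 < 100
  Norton: +85 → 85 ≥ 40
Round 4 — Norton becomes insolvent.
  Larch: +20 → 20 < 80
No further insolvencies.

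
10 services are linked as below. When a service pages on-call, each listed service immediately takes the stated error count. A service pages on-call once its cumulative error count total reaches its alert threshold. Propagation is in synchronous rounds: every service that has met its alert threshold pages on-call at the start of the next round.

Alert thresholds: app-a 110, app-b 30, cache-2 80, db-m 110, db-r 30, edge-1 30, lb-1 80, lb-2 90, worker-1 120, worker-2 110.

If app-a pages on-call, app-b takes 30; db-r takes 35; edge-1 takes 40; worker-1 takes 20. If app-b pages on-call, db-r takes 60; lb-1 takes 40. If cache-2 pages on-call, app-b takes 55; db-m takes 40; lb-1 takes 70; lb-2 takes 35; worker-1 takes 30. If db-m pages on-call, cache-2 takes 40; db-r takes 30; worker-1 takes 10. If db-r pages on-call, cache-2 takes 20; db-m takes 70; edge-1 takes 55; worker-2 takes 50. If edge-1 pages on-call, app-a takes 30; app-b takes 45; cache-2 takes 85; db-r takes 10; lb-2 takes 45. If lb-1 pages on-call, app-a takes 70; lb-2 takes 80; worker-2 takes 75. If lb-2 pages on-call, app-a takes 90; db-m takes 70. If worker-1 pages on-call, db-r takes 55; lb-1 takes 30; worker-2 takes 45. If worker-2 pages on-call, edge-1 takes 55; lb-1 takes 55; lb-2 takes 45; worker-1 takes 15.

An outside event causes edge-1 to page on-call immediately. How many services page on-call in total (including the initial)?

9

Round 1 — edge-1 pages on-call (initial).
  app-a: +30 → 30 < 110
  app-b: +45 → 45 ≥ 30
  cache-2: +85 → 85 ≥ 80
  db-r: +10 → 10 < 30
  lb-2: +45 → 45 < 90
Round 2 — app-b, cache-2 page on-call.
  db-m: +40 → 40 < 110
  db-r: +60 → 70 ≥ 30
  lb-1: +40+70 → 110 ≥ 80
  lb-2: +35 → 80 < 90
  worker-1: +30 → 30 < 120
Round 3 — db-r, lb-1 page on-call.
  app-a: +70 → 100 < 110
  db-m: +70 → 110 ≥ 110
  lb-2: +80 → 160 ≥ 90
  worker-2: +50+75 → 125 ≥ 110
Round 4 — db-m, lb-2, worker-2 page on-call.
  app-a: +90 → 190 ≥ 110
  worker-1: +10+15 → 55 < 120
Round 5 — app-a pages on-call.
  worker-1: +20 → 75 < 120
No further pages.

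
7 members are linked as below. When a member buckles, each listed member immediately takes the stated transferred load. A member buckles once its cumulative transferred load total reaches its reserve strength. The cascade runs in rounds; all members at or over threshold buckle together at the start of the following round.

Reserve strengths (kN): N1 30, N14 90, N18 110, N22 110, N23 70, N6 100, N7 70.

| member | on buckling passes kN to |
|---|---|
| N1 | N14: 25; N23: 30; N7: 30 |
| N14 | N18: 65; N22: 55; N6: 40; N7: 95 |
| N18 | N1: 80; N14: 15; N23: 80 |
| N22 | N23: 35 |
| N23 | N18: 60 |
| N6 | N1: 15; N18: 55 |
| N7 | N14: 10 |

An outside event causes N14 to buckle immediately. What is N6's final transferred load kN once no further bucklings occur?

Round 1 — N14 buckles (initial).
  N18: +65 → 65 < 110
  N22: +55 → 55 < 110
  N6: +40 → 40 < 100
  N7: +95 → 95 ≥ 70
Round 2 — N7 buckles.
No further bucklings.

40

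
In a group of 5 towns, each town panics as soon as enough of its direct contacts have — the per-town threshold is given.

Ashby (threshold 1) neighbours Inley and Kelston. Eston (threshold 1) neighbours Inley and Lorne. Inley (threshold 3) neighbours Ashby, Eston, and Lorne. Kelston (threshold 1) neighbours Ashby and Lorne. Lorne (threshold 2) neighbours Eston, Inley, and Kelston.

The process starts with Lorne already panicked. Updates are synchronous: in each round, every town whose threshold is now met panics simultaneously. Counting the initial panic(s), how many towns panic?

5

Round 1 — Lorne panics (initial).
Round 2 — checking thresholds:
  Eston: 1 of 2 neighbours ≥ 1, panics.
  Inley: 1 of 3 neighbours < 3, below threshold.
  Kelston: 1 of 2 neighbours ≥ 1, panics.
Round 3 — checking thresholds:
  Ashby: 1 of 2 neighbours ≥ 1, panics.
  Inley: 2 of 3 neighbours < 3, below threshold.
Round 4 — checking thresholds:
  Inley: 3 of 3 neighbours ≥ 3, panics.
Round 5 — no new panics; cascade stops.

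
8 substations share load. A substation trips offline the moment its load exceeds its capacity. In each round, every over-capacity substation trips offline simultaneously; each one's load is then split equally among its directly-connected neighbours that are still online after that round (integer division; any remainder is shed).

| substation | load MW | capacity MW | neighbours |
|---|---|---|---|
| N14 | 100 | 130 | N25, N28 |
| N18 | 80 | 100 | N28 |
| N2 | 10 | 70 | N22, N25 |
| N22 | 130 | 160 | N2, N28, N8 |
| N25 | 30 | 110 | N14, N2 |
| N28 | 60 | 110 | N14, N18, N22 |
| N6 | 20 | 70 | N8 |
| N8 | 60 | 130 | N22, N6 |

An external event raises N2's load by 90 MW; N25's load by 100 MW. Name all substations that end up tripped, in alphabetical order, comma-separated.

Round 1 — N2 at 100 > 70; N25 at 130 > 110. N2, N25 trip offline.
  N2 sheds 100 MW to N22: 100 each.
    N22: 130+100 = 230 > 160
  N25 sheds 130 MW to N14: 130 each.
    N14: 100+130 = 230 > 130
Round 2 — N14, N22 trip offline.
  N14 sheds 230 MW to N28: 230 each.
    N28: 60+230 = 290 > 110
  N22 sheds 230 MW to N28, N8: 115 each.
    N28: 290+115 = 405 > 110
    N8: 60+115 = 175 > 130
Round 3 — N28, N8 trip offline.
  N28 sheds 405 MW to N18: 405 each.
    N18: 80+405 = 485 > 100
  N8 sheds 175 MW to N6: 175 each.
    N6: 20+175 = 195 > 70
Round 4 — N18, N6 trip offline.
  N18 sheds 485 MW: no online neighbours, lost.
  N6 sheds 195 MW: no online neighbours, lost.
No further trips.

N14, N18, N2, N22, N25, N28, N6, N8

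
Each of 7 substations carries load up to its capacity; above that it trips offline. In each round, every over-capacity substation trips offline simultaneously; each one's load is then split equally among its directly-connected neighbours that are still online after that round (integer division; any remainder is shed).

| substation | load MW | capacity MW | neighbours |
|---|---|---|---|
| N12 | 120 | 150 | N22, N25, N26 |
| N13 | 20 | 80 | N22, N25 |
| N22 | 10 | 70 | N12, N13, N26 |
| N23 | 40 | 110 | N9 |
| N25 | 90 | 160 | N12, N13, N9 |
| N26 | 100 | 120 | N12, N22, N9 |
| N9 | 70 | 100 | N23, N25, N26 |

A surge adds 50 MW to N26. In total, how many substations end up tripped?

Round 1 — N26 at 150 > 120. N26 trips offline.
  N26 sheds 150 MW to N12, N22, N9: 50 each.
    N12: 120+50 = 170 > 150
    N22: 10+50 = 60 ≤ 70
    N9: 70+50 = 120 > 100
Round 2 — N12, N9 trip offline.
  N12 sheds 170 MW to N22, N25: 85 each.
    N22: 60+85 = 145 > 70
    N25: 90+85 = 175 > 160
  N9 sheds 120 MW to N23, N25: 60 each.
    N23: 40+60 = 100 ≤ 110
    N25: 175+60 = 235 > 160
Round 3 — N22, N25 trip offline.
  N22 sheds 145 MW to N13: 145 each.
    N13: 20+145 = 165 > 80
  N25 sheds 235 MW to N13: 235 each.
    N13: 165+235 = 400 > 80
Round 4 — N13 trips offline.
  N13 sheds 400 MW: no online neighbours, lost.
No further trips.

6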